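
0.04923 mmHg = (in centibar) 0.006563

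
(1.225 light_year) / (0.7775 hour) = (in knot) 8.049e+12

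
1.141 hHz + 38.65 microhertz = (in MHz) 0.0001141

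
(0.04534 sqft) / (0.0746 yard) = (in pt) 175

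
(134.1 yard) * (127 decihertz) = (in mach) 4.574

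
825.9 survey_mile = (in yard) 1.454e+06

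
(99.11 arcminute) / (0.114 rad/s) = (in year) 8.019e-09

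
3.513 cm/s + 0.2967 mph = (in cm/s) 16.78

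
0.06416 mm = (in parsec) 2.079e-21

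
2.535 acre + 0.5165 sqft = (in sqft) 1.104e+05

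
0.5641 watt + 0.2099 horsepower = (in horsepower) 0.2107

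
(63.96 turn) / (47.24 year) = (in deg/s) 1.546e-05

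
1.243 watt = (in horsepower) 0.001667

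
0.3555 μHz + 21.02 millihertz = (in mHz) 21.02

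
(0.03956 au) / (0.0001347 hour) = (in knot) 2.372e+10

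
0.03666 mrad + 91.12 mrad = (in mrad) 91.16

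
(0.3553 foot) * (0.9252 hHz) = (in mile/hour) 22.41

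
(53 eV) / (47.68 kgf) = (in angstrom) 1.816e-10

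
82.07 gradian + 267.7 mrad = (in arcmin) 5352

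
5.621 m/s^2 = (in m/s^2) 5.621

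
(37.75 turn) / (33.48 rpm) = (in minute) 1.128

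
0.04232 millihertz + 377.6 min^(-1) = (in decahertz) 0.6293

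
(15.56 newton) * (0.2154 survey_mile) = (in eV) 3.367e+22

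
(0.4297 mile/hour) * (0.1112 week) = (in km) 12.92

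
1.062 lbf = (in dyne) 4.724e+05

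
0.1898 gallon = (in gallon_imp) 0.158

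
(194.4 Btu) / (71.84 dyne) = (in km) 2.855e+05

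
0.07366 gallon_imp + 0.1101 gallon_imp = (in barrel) 0.005254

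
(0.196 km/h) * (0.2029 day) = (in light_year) 1.009e-13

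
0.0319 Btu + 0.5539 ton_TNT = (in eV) 1.446e+28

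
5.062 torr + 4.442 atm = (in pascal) 4.508e+05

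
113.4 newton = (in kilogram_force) 11.56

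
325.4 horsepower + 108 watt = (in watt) 2.428e+05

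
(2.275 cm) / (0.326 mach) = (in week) 3.389e-10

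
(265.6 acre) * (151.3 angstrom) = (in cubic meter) 0.01626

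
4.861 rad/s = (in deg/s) 278.5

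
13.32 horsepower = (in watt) 9933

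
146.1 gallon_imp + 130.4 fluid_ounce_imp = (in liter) 667.9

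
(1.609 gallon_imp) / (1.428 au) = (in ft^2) 3.686e-13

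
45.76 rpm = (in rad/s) 4.792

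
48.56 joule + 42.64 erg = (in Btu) 0.04603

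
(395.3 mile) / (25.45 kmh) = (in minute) 1500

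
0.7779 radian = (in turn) 0.1238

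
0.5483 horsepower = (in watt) 408.9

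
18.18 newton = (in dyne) 1.818e+06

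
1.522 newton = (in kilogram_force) 0.1552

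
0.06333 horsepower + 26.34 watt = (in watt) 73.57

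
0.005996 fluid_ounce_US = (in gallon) 4.684e-05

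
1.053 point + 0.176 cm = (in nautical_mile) 1.151e-06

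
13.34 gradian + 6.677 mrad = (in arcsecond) 4.46e+04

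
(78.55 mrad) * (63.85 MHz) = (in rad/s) 5.015e+06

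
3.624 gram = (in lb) 0.00799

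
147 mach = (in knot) 9.73e+04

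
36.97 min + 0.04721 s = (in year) 7.034e-05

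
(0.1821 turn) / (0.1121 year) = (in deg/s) 1.854e-05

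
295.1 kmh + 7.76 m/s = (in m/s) 89.73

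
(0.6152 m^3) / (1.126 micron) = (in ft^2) 5.881e+06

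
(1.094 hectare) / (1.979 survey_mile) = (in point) 9737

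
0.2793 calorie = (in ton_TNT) 2.793e-10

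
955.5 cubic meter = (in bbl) 6010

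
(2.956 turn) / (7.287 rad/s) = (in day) 2.95e-05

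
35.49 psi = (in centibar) 244.7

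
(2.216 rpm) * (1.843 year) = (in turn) 2.147e+06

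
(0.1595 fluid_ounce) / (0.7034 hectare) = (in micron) 0.0006706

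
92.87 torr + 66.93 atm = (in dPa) 6.794e+07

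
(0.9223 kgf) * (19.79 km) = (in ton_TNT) 4.278e-05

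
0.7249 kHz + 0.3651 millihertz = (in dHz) 7249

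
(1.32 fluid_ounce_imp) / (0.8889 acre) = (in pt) 2.955e-05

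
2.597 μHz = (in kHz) 2.597e-09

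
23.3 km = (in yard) 2.548e+04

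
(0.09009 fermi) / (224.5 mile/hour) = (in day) 1.039e-23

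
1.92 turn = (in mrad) 1.206e+04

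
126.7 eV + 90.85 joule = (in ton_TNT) 2.171e-08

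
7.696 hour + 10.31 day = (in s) 9.185e+05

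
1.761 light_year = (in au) 1.114e+05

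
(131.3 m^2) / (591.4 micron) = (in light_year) 2.347e-11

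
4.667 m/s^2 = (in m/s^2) 4.667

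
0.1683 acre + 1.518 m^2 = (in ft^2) 7347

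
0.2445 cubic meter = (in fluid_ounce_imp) 8605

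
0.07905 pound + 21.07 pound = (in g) 9593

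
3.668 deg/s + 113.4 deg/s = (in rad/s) 2.043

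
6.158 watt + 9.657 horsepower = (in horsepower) 9.665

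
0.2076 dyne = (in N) 2.076e-06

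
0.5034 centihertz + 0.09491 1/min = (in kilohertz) 6.616e-06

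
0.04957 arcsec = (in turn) 3.825e-08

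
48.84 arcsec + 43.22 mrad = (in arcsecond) 8964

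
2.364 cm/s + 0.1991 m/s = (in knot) 0.433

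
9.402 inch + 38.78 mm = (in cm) 27.76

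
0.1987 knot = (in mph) 0.2287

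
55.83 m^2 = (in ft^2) 600.9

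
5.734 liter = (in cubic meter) 0.005734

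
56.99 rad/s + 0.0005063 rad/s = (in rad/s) 56.99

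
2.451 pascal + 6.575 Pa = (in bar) 9.026e-05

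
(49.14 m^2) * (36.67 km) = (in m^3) 1.802e+06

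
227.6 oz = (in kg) 6.452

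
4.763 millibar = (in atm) 0.004701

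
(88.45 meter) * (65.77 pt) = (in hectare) 0.0002052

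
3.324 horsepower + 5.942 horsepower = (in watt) 6910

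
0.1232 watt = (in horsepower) 0.0001652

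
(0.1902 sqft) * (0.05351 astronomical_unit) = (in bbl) 8.897e+08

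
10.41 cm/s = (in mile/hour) 0.2329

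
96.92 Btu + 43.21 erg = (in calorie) 2.444e+04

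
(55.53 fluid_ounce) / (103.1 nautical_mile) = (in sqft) 9.258e-08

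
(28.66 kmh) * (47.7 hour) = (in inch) 5.382e+07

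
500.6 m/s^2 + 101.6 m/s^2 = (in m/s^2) 602.2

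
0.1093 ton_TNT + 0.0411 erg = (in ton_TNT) 0.1093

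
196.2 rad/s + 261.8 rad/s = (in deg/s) 2.624e+04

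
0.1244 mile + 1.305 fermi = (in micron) 2.002e+08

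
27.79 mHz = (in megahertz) 2.779e-08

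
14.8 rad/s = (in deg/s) 848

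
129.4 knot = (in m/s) 66.57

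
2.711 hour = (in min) 162.7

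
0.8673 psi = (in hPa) 59.8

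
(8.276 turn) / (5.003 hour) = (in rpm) 0.02757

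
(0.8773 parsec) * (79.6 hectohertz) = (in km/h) 7.757e+20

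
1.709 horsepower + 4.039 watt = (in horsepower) 1.714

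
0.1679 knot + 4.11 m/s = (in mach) 0.01232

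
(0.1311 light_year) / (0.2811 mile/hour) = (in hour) 2.742e+12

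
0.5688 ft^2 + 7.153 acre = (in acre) 7.153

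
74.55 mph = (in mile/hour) 74.55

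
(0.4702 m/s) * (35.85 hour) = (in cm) 6.068e+06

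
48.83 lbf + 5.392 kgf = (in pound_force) 60.72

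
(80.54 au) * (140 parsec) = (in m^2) 5.205e+31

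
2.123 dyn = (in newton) 2.123e-05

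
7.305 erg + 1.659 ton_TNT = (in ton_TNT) 1.659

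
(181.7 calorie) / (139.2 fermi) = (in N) 5.461e+15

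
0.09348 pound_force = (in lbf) 0.09348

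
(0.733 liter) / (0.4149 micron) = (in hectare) 0.1767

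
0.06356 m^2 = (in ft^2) 0.6842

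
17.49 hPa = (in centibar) 1.749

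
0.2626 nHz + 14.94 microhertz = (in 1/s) 1.494e-05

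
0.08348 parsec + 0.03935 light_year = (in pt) 8.357e+18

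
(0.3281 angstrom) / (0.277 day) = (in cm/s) 1.371e-13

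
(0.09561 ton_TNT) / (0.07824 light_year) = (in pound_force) 1.215e-07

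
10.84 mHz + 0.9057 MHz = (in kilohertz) 905.7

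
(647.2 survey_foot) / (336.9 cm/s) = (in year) 1.857e-06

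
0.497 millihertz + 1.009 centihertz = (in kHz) 1.059e-05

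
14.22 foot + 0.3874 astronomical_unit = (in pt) 1.643e+14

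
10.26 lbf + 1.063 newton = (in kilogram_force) 4.762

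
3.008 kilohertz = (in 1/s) 3008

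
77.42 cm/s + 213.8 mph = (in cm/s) 9635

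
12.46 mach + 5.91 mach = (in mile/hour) 1.399e+04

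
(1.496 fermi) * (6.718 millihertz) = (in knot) 1.954e-17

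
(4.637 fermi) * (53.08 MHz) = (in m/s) 2.461e-07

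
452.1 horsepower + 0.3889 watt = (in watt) 3.371e+05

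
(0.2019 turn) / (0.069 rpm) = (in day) 0.002032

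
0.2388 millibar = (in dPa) 238.8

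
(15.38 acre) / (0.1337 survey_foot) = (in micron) 1.527e+12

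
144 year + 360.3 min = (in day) 5.256e+04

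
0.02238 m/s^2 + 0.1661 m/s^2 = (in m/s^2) 0.1885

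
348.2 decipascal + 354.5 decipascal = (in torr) 0.5271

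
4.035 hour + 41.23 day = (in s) 3.577e+06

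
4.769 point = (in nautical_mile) 9.084e-07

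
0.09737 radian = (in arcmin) 334.7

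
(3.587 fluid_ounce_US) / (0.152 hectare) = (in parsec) 2.262e-24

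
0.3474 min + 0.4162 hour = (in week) 0.002512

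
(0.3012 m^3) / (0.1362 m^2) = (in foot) 7.255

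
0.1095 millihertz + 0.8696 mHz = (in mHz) 0.9791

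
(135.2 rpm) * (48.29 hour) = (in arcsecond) 5.077e+11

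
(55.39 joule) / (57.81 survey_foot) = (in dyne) 3.143e+05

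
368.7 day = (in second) 3.186e+07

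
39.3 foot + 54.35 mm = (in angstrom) 1.203e+11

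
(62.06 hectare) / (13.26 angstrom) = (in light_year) 0.04947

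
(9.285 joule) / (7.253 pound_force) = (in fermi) 2.878e+14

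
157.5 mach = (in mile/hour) 1.2e+05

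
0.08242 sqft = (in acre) 1.892e-06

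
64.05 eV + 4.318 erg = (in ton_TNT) 1.032e-16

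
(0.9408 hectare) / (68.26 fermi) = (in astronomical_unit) 9.213e+05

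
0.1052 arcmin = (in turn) 4.87e-06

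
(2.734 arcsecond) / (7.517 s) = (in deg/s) 0.000101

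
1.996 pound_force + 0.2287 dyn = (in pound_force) 1.996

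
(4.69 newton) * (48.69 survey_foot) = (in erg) 6.96e+08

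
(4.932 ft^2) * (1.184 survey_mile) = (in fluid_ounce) 2.952e+07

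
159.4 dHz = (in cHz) 1594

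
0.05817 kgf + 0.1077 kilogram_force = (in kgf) 0.1659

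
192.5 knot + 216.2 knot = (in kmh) 756.9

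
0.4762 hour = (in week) 0.002835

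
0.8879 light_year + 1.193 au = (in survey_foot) 2.756e+16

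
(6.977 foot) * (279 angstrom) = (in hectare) 5.933e-12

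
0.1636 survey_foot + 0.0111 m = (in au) 4.075e-13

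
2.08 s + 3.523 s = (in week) 9.264e-06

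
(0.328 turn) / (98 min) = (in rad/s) 0.0003505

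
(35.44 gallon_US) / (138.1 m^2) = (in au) 6.494e-15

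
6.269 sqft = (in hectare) 5.824e-05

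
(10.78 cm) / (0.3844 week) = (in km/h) 1.669e-06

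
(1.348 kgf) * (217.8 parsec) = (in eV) 5.545e+38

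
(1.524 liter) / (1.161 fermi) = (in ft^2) 1.413e+13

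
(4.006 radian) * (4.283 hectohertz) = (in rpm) 1.638e+04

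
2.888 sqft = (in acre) 6.63e-05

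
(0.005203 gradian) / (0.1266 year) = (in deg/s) 1.173e-09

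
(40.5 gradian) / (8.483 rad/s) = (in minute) 0.00125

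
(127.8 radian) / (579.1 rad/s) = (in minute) 0.003678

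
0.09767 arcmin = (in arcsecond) 5.86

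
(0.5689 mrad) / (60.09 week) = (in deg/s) 8.969e-10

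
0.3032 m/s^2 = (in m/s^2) 0.3032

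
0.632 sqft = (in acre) 1.451e-05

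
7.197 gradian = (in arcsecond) 2.332e+04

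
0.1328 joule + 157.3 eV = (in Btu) 0.0001259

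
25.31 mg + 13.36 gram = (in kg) 0.01339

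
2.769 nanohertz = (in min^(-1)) 1.661e-07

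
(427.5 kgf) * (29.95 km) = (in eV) 7.837e+26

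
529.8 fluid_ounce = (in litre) 15.67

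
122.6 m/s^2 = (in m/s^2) 122.6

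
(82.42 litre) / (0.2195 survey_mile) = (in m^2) 0.0002333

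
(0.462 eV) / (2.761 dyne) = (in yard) 2.932e-15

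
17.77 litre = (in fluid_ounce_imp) 625.4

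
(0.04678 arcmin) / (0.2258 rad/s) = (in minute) 1.004e-06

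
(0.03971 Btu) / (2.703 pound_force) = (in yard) 3.811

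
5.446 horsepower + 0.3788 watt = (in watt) 4061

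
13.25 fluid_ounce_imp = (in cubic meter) 0.0003765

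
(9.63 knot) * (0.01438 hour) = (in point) 7.27e+05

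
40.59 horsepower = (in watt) 3.027e+04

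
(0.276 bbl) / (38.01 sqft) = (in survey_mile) 7.721e-06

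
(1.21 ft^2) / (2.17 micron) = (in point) 1.468e+08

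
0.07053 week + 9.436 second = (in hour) 11.85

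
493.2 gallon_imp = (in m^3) 2.242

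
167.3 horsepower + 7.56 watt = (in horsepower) 167.3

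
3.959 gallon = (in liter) 14.99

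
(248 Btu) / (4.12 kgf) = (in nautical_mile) 3.497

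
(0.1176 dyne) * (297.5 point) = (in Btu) 1.17e-10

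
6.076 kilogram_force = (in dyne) 5.959e+06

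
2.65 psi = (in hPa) 182.7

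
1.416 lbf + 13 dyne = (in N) 6.299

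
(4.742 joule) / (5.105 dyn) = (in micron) 9.289e+10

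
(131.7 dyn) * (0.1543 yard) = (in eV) 1.16e+15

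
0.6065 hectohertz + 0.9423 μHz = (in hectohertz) 0.6065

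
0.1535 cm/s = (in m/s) 0.001535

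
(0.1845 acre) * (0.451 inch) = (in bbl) 53.8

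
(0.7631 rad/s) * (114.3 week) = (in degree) 3.022e+09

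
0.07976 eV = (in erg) 1.278e-13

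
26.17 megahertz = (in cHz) 2.617e+09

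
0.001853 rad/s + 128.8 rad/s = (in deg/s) 7380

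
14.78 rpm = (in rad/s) 1.548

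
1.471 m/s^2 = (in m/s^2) 1.471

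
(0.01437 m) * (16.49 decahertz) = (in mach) 0.006959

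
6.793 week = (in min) 6.847e+04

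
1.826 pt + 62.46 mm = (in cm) 6.31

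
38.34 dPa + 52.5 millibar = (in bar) 0.05254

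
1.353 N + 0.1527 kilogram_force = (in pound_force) 0.6408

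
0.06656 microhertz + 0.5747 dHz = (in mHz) 57.47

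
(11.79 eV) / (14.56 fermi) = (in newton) 0.0001297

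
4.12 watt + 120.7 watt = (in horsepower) 0.1674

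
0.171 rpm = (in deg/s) 1.026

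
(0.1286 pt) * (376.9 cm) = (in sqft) 0.001841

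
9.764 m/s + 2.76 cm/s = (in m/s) 9.792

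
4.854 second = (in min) 0.0809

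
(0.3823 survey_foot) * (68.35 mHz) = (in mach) 2.339e-05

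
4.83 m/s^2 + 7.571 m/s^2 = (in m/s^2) 12.4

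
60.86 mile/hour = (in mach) 0.0799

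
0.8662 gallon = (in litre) 3.279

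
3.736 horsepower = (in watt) 2786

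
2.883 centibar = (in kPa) 2.883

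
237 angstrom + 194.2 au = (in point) 8.235e+16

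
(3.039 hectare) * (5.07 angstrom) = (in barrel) 9.691e-05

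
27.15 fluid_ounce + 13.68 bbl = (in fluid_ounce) 7.357e+04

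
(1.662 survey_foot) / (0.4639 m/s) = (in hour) 0.0003033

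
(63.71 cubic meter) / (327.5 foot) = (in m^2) 0.6382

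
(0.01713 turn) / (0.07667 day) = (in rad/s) 1.625e-05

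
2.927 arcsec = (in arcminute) 0.04878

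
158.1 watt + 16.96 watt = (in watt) 175.1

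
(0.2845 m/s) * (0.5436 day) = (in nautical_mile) 7.215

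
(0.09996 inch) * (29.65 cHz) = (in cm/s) 0.07528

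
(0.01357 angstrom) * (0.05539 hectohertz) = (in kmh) 2.706e-11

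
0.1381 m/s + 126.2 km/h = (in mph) 78.73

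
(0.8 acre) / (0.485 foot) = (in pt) 6.208e+07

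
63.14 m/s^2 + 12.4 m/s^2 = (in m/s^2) 75.54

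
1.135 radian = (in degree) 65.03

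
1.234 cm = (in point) 34.98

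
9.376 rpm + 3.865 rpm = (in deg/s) 79.45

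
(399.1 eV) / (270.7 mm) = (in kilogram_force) 2.409e-17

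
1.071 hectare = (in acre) 2.646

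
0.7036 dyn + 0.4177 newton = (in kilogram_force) 0.04259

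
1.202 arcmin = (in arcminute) 1.202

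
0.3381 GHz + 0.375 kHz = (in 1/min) 2.029e+10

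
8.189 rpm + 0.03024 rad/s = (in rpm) 8.478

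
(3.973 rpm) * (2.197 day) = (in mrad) 7.898e+07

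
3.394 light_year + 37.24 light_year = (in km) 3.844e+14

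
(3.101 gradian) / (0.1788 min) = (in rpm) 0.04336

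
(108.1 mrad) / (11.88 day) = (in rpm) 1.006e-06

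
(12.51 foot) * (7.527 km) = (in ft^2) 3.089e+05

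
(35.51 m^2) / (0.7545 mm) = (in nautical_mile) 25.41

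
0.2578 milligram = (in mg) 0.2578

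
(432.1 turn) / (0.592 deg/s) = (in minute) 4379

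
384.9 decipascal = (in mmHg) 0.2887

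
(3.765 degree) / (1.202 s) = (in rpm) 0.522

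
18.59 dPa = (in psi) 0.0002696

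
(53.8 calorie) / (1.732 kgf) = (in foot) 43.48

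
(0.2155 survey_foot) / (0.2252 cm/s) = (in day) 0.0003376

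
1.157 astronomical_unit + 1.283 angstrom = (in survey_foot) 5.679e+11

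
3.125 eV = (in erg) 5.007e-12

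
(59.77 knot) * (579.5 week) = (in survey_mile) 6.696e+06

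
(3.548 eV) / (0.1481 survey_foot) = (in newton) 1.259e-17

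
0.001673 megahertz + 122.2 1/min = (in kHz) 1.675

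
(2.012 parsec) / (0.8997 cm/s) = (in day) 7.987e+13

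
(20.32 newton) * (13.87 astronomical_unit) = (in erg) 4.216e+20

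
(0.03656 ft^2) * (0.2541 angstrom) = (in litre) 8.631e-11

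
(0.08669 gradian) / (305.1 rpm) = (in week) 7.047e-11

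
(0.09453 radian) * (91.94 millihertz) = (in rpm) 0.08299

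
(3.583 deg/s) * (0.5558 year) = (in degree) 6.28e+07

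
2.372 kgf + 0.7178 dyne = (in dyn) 2.326e+06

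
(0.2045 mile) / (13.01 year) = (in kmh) 2.888e-06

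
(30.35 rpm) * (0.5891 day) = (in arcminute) 5.561e+08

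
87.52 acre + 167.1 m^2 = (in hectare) 35.43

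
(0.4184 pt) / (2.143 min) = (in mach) 3.371e-09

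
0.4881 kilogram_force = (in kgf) 0.4881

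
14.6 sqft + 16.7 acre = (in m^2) 6.758e+04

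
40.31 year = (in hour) 3.531e+05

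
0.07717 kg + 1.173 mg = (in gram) 77.17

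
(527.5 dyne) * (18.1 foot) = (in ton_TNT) 6.955e-12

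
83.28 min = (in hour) 1.388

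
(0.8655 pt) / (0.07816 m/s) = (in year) 1.239e-10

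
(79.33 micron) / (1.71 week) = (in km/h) 2.761e-10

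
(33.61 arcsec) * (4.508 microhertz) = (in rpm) 7.015e-09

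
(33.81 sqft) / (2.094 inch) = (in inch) 2325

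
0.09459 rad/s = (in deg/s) 5.42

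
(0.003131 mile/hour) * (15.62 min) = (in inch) 51.64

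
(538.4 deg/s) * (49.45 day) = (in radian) 4.015e+07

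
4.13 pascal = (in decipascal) 41.3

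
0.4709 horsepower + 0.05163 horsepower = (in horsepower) 0.5225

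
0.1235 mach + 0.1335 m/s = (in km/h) 151.9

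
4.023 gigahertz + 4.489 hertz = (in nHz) 4.023e+18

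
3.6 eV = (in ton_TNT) 1.379e-28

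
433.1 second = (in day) 0.005013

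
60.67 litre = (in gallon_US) 16.03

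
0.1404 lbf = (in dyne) 6.245e+04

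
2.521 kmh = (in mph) 1.566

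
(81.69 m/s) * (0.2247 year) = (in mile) 3.597e+05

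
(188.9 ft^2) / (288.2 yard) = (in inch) 2.622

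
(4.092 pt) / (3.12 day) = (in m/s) 5.355e-09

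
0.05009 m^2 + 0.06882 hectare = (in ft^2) 7408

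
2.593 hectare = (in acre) 6.407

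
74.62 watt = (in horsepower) 0.1001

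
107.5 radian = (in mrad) 1.075e+05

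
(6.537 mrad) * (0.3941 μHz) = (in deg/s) 1.476e-07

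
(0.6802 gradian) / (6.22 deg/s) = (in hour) 2.734e-05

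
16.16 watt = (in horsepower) 0.02167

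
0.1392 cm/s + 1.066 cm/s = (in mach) 3.54e-05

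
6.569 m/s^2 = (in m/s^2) 6.569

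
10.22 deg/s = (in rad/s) 0.1784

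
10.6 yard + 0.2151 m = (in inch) 390.1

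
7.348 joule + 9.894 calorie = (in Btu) 0.0462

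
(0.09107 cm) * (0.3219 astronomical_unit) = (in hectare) 4386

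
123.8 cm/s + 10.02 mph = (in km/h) 20.58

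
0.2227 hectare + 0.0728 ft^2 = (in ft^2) 2.397e+04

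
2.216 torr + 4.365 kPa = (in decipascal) 4.66e+04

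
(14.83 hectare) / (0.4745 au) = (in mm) 0.002089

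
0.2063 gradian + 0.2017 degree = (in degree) 0.3874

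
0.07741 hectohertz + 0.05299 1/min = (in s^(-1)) 7.742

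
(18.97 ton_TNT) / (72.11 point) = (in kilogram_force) 3.182e+11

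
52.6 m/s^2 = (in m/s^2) 52.6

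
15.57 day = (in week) 2.224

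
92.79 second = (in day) 0.001074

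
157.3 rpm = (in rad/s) 16.47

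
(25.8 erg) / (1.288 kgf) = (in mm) 0.0002043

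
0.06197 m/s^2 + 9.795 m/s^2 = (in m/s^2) 9.857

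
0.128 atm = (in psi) 1.881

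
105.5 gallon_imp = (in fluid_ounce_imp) 1.688e+04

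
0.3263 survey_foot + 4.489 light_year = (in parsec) 1.376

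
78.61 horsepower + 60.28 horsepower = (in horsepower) 138.9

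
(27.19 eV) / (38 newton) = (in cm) 1.146e-17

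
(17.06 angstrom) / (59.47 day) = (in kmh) 1.195e-15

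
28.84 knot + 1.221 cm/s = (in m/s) 14.85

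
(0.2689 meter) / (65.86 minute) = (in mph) 0.0001522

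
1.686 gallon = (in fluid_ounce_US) 215.8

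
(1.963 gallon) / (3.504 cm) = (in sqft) 2.283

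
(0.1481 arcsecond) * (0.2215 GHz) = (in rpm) 1519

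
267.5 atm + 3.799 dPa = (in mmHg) 2.033e+05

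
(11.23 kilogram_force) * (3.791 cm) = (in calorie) 0.9978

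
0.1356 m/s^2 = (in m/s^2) 0.1356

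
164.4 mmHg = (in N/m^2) 2.192e+04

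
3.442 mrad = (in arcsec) 710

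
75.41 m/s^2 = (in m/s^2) 75.41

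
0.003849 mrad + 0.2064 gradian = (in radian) 0.003246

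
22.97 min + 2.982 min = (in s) 1557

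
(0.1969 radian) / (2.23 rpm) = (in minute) 0.01405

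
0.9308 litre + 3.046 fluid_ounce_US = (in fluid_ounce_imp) 35.93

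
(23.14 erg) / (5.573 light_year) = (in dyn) 4.389e-18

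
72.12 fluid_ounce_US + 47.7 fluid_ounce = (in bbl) 0.02229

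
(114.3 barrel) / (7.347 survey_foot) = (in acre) 0.002005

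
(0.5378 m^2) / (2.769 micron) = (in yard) 2.124e+05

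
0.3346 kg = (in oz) 11.8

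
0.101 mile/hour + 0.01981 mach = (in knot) 13.2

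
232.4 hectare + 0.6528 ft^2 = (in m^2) 2.324e+06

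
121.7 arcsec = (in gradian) 0.03756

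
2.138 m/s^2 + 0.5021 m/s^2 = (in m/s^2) 2.64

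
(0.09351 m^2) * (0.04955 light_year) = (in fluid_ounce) 1.482e+18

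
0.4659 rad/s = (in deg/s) 26.69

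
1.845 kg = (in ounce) 65.08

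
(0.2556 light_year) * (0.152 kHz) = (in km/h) 1.323e+18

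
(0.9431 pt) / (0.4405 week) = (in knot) 2.428e-09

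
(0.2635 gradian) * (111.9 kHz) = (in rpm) 4423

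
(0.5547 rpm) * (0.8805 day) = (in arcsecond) 9.115e+08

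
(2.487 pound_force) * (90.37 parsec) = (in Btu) 2.924e+16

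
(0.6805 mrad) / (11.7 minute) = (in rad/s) 9.694e-07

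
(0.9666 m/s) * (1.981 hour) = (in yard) 7539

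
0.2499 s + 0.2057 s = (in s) 0.4556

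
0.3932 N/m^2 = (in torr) 0.002949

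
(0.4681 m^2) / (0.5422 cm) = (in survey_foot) 283.2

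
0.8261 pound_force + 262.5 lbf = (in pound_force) 263.3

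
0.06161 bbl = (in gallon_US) 2.588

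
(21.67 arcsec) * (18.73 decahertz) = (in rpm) 0.1879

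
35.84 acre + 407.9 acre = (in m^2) 1.796e+06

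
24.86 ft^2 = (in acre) 0.0005707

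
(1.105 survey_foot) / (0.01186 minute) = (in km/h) 1.704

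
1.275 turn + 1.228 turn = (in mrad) 1.573e+04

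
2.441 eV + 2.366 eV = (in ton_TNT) 1.841e-28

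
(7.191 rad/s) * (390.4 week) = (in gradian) 1.081e+11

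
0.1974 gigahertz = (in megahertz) 197.4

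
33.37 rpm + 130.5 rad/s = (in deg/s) 7677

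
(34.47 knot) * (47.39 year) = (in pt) 7.512e+13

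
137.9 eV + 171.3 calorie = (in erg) 7.167e+09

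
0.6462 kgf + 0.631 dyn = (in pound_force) 1.425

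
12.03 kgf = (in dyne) 1.18e+07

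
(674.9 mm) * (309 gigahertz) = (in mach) 6.125e+08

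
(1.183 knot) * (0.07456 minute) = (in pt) 7718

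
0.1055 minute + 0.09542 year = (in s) 3.009e+06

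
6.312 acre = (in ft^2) 2.75e+05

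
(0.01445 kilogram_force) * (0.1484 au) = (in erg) 3.146e+16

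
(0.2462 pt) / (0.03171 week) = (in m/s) 4.529e-09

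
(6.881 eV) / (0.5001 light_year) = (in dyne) 2.33e-29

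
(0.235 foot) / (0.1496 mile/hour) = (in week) 1.771e-06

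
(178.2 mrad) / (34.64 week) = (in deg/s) 4.873e-07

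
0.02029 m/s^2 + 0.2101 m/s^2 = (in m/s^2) 0.2304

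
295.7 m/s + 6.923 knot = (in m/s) 299.3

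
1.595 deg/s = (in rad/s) 0.02784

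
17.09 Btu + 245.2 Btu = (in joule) 2.767e+05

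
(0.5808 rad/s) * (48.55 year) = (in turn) 1.415e+08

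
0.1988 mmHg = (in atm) 0.0002616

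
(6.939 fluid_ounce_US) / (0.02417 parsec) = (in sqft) 2.962e-18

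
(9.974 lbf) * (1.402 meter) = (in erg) 6.22e+08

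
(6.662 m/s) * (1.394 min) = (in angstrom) 5.572e+12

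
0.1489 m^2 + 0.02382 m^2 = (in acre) 4.268e-05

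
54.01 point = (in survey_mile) 1.184e-05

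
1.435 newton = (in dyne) 1.435e+05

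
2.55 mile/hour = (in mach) 0.003348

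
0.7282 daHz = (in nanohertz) 7.282e+09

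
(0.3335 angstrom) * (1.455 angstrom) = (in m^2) 4.852e-21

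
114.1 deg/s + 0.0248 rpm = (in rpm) 19.04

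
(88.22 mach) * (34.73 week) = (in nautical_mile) 3.407e+08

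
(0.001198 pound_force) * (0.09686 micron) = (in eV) 3.222e+09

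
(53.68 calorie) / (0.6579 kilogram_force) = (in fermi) 3.481e+16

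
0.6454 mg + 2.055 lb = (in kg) 0.9321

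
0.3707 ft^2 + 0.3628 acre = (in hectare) 0.1468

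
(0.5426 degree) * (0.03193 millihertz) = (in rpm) 2.888e-06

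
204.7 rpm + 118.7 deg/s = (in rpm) 224.5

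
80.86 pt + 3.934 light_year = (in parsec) 1.206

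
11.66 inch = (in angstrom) 2.962e+09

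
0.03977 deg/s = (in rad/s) 0.0006941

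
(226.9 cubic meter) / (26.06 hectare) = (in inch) 0.03428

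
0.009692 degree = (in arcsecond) 34.89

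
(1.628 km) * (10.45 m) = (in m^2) 1.701e+04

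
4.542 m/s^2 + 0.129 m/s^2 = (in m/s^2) 4.671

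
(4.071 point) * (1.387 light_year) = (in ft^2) 2.028e+14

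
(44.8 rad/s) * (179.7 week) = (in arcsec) 1.004e+15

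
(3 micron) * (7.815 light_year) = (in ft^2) 2.388e+12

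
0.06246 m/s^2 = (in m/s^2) 0.06246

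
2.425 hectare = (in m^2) 2.425e+04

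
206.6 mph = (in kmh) 332.5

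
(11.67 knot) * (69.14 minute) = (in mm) 2.491e+07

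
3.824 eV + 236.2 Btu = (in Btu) 236.2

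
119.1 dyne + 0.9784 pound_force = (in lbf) 0.9787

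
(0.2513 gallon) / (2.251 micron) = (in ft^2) 4549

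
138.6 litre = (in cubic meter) 0.1386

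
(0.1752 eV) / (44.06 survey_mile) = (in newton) 3.959e-25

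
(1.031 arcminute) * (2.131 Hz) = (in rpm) 0.006103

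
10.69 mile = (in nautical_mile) 9.289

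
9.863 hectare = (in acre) 24.37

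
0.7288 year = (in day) 266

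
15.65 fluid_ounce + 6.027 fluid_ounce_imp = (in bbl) 0.003988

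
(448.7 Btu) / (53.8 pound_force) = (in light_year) 2.091e-13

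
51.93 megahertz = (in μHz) 5.193e+13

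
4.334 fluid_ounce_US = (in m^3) 0.0001282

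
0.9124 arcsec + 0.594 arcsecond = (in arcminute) 0.02511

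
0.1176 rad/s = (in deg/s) 6.738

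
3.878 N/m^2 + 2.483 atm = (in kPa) 251.6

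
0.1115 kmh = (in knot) 0.06021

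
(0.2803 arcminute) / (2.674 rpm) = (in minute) 4.853e-06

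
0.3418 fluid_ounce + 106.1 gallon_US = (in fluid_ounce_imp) 1.414e+04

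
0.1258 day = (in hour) 3.019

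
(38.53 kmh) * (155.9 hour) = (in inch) 2.365e+08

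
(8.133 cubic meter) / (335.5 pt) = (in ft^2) 739.7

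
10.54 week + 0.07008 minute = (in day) 73.78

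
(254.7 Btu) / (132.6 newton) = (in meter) 2027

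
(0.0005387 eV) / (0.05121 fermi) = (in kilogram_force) 1.719e-07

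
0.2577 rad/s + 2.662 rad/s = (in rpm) 27.88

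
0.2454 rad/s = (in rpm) 2.343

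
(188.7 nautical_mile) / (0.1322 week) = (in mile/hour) 9.777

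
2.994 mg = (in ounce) 0.0001056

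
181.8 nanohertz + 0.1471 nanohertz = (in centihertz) 1.819e-05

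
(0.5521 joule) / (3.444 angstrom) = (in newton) 1.603e+09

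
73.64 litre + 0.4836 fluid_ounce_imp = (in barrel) 0.4633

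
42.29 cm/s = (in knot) 0.8221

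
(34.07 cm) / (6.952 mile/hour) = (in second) 0.1096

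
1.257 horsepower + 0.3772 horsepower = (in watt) 1219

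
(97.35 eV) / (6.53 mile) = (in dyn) 1.484e-16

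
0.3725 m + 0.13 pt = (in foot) 1.222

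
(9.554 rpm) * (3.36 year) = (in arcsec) 2.187e+13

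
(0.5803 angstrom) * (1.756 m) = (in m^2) 1.019e-10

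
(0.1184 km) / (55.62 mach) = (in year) 1.982e-10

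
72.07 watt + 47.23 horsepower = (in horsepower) 47.33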